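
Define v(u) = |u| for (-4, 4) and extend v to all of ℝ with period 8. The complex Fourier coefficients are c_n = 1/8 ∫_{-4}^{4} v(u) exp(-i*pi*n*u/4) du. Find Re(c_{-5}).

Since v is real-valued, Re(c_{-5}) = 1/8 ∫_{-4}^{4} v(u) cos(-5*pi*u/4) du = a_{5}/2.
v is even and cos(-5*pi*u/4) is even, so the integrand is even: ∫_{-4}^{4} v(u) cos(-5*pi*u/4) du = 2∫_0^{4} v(u) cos(-5*pi*u/4) du.
Integrating by parts (boundary term plus one more integral), an antiderivative of (u) cos(-5*pi*u/4) is 4*u*sin(5*pi*u/4)/(5*pi) + 16*cos(5*pi*u/4)/(25*pi**2); evaluating from 0 to 4: ∫_{0}^{4} (u) cos(-5*pi*u/4) du = (-16/(25*pi**2)) - (16/(25*pi**2)) = -32/(25*pi**2).
So ∫_{-4}^{4} v(u) cos(-5*pi*u/4) du = -64/(25*pi**2).
Hence Re(c_{-5}) = (1/8)·(-64/(25*pi**2)) = -8/(25*pi**2).

-8/(25*pi**2)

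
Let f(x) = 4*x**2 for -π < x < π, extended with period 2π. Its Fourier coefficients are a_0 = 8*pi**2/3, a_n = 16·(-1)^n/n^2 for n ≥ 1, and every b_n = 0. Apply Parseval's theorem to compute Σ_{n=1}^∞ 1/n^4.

Parseval: a_0^2/2 + Σ a_n^2 = (1/π) ∫_{-π}^{π} f(x)^2 dx = 32*pi**4/5.
Subtract a_0^2/2 = 32*pi**4/9: Σ a_n^2 = 128*pi**4/45.
Since a_n^2 = 256/n^4, Σ 1/n^4 = pi**4/90.

pi**4/90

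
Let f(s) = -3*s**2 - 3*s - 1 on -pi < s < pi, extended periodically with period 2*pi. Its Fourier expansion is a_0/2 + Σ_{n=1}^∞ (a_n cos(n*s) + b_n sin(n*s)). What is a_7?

12/49

a_7 = 1/pi ∫_{-pi}^{pi} f(s) cos(7*s) ds.
Integrating by parts twice (tabular method), an antiderivative of (-3*s**2 - 3*s - 1) cos(7*s) is -3*s**2*sin(7*s)/7 - 3*s*sin(7*s)/7 - 6*s*cos(7*s)/49 - 43*sin(7*s)/343 - 3*cos(7*s)/49; evaluating from -pi to pi: ∫_{-pi}^{pi} (-3*s**2 - 3*s - 1) cos(7*s) ds = (3/49 + 6*pi/49) - (3/49 - 6*pi/49) = 12*pi/49.
Hence a_7 = (1/pi)·(12*pi/49) = 12/49.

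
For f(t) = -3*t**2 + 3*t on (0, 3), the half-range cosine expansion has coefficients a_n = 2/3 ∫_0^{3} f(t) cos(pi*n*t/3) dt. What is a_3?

8/pi**2

a_3 = 2/3 ∫_0^{3} (-3*t**2 + 3*t) cos(pi*t) dt.
Integrating by parts twice (tabular method), an antiderivative of (-3*t**2 + 3*t) cos(pi*t) is -3*t**2*sin(pi*t)/pi + 3*t*sin(pi*t)/pi - 6*t*cos(pi*t)/pi**2 + 6*sin(pi*t)/pi**3 + 3*cos(pi*t)/pi**2; evaluating from 0 to 3: ∫_{0}^{3} (-3*t**2 + 3*t) cos(pi*t) dt = (15/pi**2) - (3/pi**2) = 12/pi**2.
Hence a_3 = (2/3)·(12/pi**2) = 8/pi**2.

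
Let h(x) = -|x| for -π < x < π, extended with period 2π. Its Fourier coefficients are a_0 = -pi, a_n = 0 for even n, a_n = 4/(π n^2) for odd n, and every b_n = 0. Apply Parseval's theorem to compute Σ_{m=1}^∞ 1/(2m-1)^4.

Parseval: a_0^2/2 + Σ a_n^2 = (1/π) ∫_{-π}^{π} h(x)^2 dx = 2*pi**2/3.
Subtract a_0^2/2 = pi**2/2: Σ a_n^2 = pi**2/6.
Only odd n contribute, with a_n^2 = 16/(π^2 n^4), so Σ_{m≥1} 1/(2m-1)^4 = π^2·(pi**2/6)/16 = pi**4/96.

pi**4/96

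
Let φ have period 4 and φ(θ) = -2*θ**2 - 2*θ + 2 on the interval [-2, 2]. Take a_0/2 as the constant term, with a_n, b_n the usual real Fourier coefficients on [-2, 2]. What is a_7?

a_7 = 1/2 ∫_{-2}^{2} φ(θ) cos(7*pi*θ/2) dθ.
Integrating by parts twice (tabular method), an antiderivative of (-2*θ**2 - 2*θ + 2) cos(7*pi*θ/2) is -4*θ**2*sin(7*pi*θ/2)/(7*pi) - 4*θ*sin(7*pi*θ/2)/(7*pi) - 16*θ*cos(7*pi*θ/2)/(49*pi**2) + 32*sin(7*pi*θ/2)/(343*pi**3) + 4*sin(7*pi*θ/2)/(7*pi) - 8*cos(7*pi*θ/2)/(49*pi**2); evaluating from -2 to 2: ∫_{-2}^{2} (-2*θ**2 - 2*θ + 2) cos(7*pi*θ/2) dθ = (40/(49*pi**2)) - (-24/(49*pi**2)) = 64/(49*pi**2).
Hence a_7 = (1/2)·(64/(49*pi**2)) = 32/(49*pi**2).

32/(49*pi**2)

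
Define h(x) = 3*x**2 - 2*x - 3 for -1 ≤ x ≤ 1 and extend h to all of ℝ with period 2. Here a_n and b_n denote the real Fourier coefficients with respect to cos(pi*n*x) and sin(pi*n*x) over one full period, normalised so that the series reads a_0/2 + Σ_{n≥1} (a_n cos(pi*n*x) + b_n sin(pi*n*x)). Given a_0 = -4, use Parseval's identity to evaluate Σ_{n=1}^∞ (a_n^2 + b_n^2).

Parseval: a_0^2/2 + Σ_{n≥1} (a_n^2+b_n^2) = ∫_{-1}^{1} h(x)^2 dx = 184/15.
Subtract a_0^2/2 = 8: Σ (a_n^2+b_n^2) = 64/15.

64/15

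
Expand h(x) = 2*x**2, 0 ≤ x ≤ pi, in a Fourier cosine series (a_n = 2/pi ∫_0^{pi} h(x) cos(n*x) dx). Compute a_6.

2/9

a_6 = 2/pi ∫_0^{pi} (2*x**2) cos(6*x) dx.
Integrating by parts twice (tabular method), an antiderivative of (2*x**2) cos(6*x) is x**2*sin(6*x)/3 + x*cos(6*x)/9 - sin(6*x)/54; evaluating from 0 to pi: ∫_{0}^{pi} (2*x**2) cos(6*x) dx = (pi/9) - (0) = pi/9.
Hence a_6 = (2/pi)·(pi/9) = 2/9.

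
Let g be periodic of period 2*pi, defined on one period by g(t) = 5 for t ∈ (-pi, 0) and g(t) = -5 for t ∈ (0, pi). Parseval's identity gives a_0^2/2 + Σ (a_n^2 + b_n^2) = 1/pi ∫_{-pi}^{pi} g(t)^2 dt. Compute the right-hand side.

1/pi ∫_{-pi}^{pi} g(t)^2 dt = 1/pi · (50*pi) = 50.

50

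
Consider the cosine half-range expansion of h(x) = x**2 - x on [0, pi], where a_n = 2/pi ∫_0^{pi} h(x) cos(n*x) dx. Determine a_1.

-4 + 4/pi

a_1 = 2/pi ∫_0^{pi} (x**2 - x) cos(x) dx.
Integrating by parts twice (tabular method), an antiderivative of (x**2 - x) cos(x) is x**2*sin(x) - x*sin(x) + 2*x*cos(x) - 2*sin(x) - cos(x); evaluating from 0 to pi: ∫_{0}^{pi} (x**2 - x) cos(x) dx = (1 - 2*pi) - (-1) = 2 - 2*pi.
Hence a_1 = (2/pi)·(2 - 2*pi) = -4 + 4/pi.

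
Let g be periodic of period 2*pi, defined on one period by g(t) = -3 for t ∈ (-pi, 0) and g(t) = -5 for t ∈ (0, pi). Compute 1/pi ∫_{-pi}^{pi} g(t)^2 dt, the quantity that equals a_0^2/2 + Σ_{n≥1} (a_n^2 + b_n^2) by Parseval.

1/pi ∫_{-pi}^{pi} g(t)^2 dt = 1/pi · (34*pi) = 34.

34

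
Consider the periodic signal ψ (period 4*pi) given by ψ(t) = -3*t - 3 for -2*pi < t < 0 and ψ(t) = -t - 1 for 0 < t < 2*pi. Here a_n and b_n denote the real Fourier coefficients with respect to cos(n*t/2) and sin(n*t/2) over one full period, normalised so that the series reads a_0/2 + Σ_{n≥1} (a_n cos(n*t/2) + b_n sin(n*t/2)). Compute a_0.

a_0 = (1/(2*pi)) ∫_{-2*pi}^{2*pi} ψ(t) dt = (1/(2*pi)) · (4*pi*(-2 + pi)) = -4 + 2*pi.

-4 + 2*pi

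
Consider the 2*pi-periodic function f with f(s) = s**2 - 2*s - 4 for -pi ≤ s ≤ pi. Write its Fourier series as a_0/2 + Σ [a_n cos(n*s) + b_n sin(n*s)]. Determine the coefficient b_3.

-4/3

b_3 = 1/pi ∫_{-pi}^{pi} f(s) sin(3*s) ds.
Integrating by parts twice (tabular method), an antiderivative of (s**2 - 2*s - 4) sin(3*s) is -s**2*cos(3*s)/3 + 2*s*sin(3*s)/9 + 2*s*cos(3*s)/3 - 2*sin(3*s)/9 + 38*cos(3*s)/27; evaluating from -pi to pi: ∫_{-pi}^{pi} (s**2 - 2*s - 4) sin(3*s) ds = (-2*pi/3 - 38/27 + pi**2/3) - (-38/27 + 2*pi/3 + pi**2/3) = -4*pi/3.
Hence b_3 = (1/pi)·(-4*pi/3) = -4/3.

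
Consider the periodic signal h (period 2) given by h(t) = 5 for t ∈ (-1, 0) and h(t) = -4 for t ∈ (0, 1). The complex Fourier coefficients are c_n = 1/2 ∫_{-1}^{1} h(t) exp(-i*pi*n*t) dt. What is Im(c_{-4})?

Since h is real-valued, Im(c_{-4}) = -1/2 ∫_{-1}^{1} h(t) sin(-4*pi*t) dt = b_{4}/2.
Split the integral at the breakpoints.
Directly, an antiderivative of (5) sin(-4*pi*t) is 5*cos(4*pi*t)/(4*pi); evaluating from -1 to 0: ∫_{-1}^{0} (5) sin(-4*pi*t) dt = (5/(4*pi)) - (5/(4*pi)) = 0.
Directly, an antiderivative of (-4) sin(-4*pi*t) is -cos(4*pi*t)/pi; evaluating from 0 to 1: ∫_{0}^{1} (-4) sin(-4*pi*t) dt = (-1/pi) - (-1/pi) = 0.
So ∫_{-1}^{1} h(t) sin(-4*pi*t) dt = 0.
Hence Im(c_{-4}) = (-1/2)·(0) = 0.

0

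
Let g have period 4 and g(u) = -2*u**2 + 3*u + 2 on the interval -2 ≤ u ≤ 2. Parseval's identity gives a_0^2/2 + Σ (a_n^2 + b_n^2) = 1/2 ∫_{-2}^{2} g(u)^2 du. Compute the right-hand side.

544/15

1/2 ∫_{-2}^{2} g(u)^2 du = 1/2 · (1088/15) = 544/15.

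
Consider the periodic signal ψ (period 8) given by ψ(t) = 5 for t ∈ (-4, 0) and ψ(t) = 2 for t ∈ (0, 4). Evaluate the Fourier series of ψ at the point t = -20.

7/2

t = -20 differs from t = -4 by -2 full period(s), and the series is 8-periodic.
At t = -4 the one-sided limits are ψ(-4^-) = 2 and ψ(-4^+) = 5.
By Dirichlet's theorem the series converges to their average, [(2) + (5)]/2 = 7/2.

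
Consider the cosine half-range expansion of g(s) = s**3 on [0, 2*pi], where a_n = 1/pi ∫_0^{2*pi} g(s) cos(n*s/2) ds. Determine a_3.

a_3 = 1/pi ∫_0^{2*pi} (s**3) cos(3*s/2) ds.
Integrating by parts three times (tabular method), an antiderivative of (s**3) cos(3*s/2) is 2*s**3*sin(3*s/2)/3 + 4*s**2*cos(3*s/2)/3 - 16*s*sin(3*s/2)/9 - 32*cos(3*s/2)/27; evaluating from 0 to 2*pi: ∫_{0}^{2*pi} (s**3) cos(3*s/2) ds = (32/27 - 16*pi**2/3) - (-32/27) = 64/27 - 16*pi**2/3.
Hence a_3 = (1/pi)·(64/27 - 16*pi**2/3) = 16*(4 - 9*pi**2)/(27*pi).

16*(4 - 9*pi**2)/(27*pi)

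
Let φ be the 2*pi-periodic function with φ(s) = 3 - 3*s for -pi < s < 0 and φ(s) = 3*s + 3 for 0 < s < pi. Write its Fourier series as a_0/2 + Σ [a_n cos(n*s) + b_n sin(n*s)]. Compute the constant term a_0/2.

3 + 3*pi/2

a_0 = 1/pi ∫_{-pi}^{pi} φ(s) ds = 1/pi · (3*pi*(2 + pi)) = 6 + 3*pi.
So the constant term a_0/2 = 3 + 3*pi/2.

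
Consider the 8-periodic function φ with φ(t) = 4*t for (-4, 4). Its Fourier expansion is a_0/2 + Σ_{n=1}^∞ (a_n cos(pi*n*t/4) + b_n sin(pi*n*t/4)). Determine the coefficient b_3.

32/(3*pi)

b_3 = 1/4 ∫_{-4}^{4} φ(t) sin(3*pi*t/4) dt.
φ is odd and sin(3*pi*t/4) is odd, so the integrand is even and b_3 = 1/2 ∫_0^{4} φ(t) sin(3*pi*t/4) dt.
Integrating by parts (boundary term plus one more integral), an antiderivative of (4*t) sin(3*pi*t/4) is -16*t*cos(3*pi*t/4)/(3*pi) + 64*sin(3*pi*t/4)/(9*pi**2); evaluating from 0 to 4: ∫_{0}^{4} (4*t) sin(3*pi*t/4) dt = (64/(3*pi)) - (0) = 64/(3*pi).
Hence b_3 = (1/2)·(64/(3*pi)) = 32/(3*pi).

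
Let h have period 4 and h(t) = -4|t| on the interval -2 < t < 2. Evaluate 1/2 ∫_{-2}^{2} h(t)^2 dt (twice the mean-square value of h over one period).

128/3

1/2 ∫_{-2}^{2} h(t)^2 dt = 1/2 · (256/3) = 128/3.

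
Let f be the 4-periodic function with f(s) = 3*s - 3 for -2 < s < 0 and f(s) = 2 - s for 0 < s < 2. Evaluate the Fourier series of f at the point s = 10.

-9/2

s = 10 differs from s = 2 by 2 full period(s), and the series is 4-periodic.
At s = 2 the one-sided limits are f(2^-) = 0 and f(2^+) = -9.
By Dirichlet's theorem the series converges to their average, [(0) + (-9)]/2 = -9/2.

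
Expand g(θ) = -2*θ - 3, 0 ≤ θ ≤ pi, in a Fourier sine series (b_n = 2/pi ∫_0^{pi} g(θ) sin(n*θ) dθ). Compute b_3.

b_3 = 2/pi ∫_0^{pi} (-2*θ - 3) sin(3*θ) dθ.
Integrating by parts (boundary term plus one more integral), an antiderivative of (-2*θ - 3) sin(3*θ) is 2*θ*cos(3*θ)/3 - 2*sin(3*θ)/9 + cos(3*θ); evaluating from 0 to pi: ∫_{0}^{pi} (-2*θ - 3) sin(3*θ) dθ = (-2*pi/3 - 1) - (1) = -2*pi/3 - 2.
Hence b_3 = (2/pi)·(-2*pi/3 - 2) = -4/3 - 4/pi.

-4/3 - 4/pi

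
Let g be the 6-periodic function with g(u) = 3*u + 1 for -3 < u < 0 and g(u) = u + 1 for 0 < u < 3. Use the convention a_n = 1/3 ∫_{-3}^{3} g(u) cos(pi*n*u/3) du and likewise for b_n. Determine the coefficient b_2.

-6/pi

b_2 = 1/3 ∫_{-3}^{3} g(u) sin(2*pi*u/3) du.
Split the integral at the breakpoints.
Integrating by parts (boundary term plus one more integral), an antiderivative of (3*u + 1) sin(2*pi*u/3) is -9*u*cos(2*pi*u/3)/(2*pi) + 27*sin(2*pi*u/3)/(4*pi**2) - 3*cos(2*pi*u/3)/(2*pi); evaluating from -3 to 0: ∫_{-3}^{0} (3*u + 1) sin(2*pi*u/3) du = (-3/(2*pi)) - (12/pi) = -27/(2*pi).
Integrating by parts (boundary term plus one more integral), an antiderivative of (u + 1) sin(2*pi*u/3) is -3*u*cos(2*pi*u/3)/(2*pi) + 9*sin(2*pi*u/3)/(4*pi**2) - 3*cos(2*pi*u/3)/(2*pi); evaluating from 0 to 3: ∫_{0}^{3} (u + 1) sin(2*pi*u/3) du = (-6/pi) - (-3/(2*pi)) = -9/(2*pi).
Summing the pieces and multiplying by (1/3) gives b_2 = -6/pi.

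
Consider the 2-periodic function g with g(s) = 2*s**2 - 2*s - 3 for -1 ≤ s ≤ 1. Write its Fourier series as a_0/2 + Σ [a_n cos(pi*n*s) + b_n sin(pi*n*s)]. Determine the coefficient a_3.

-8/(9*pi**2)

a_3 = ∫_{-1}^{1} g(s) cos(3*pi*s) ds.
Integrating by parts twice (tabular method), an antiderivative of (2*s**2 - 2*s - 3) cos(3*pi*s) is 2*s**2*sin(3*pi*s)/(3*pi) - 2*s*sin(3*pi*s)/(3*pi) + 4*s*cos(3*pi*s)/(9*pi**2) - sin(3*pi*s)/pi - 4*sin(3*pi*s)/(27*pi**3) - 2*cos(3*pi*s)/(9*pi**2); evaluating from -1 to 1: ∫_{-1}^{1} (2*s**2 - 2*s - 3) cos(3*pi*s) ds = (-2/(9*pi**2)) - (2/(3*pi**2)) = -8/(9*pi**2).
Hence a_3 = -8/(9*pi**2).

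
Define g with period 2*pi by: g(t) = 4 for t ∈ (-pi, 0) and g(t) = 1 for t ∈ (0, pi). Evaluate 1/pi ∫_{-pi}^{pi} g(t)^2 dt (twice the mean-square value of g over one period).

17

1/pi ∫_{-pi}^{pi} g(t)^2 dt = 1/pi · (17*pi) = 17.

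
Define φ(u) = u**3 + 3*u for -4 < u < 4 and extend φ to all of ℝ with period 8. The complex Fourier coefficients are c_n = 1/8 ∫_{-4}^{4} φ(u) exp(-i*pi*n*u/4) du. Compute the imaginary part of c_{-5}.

Since φ is real-valued, Im(c_{-5}) = -1/8 ∫_{-4}^{4} φ(u) sin(-5*pi*u/4) du = b_{5}/2.
φ is odd and sin(-5*pi*u/4) is odd, so the integrand is even: ∫_{-4}^{4} φ(u) sin(-5*pi*u/4) du = 2∫_0^{4} φ(u) sin(-5*pi*u/4) du.
Integrating by parts three times (tabular method), an antiderivative of (u**3 + 3*u) sin(-5*pi*u/4) is 4*u**3*cos(5*pi*u/4)/(5*pi) - 48*u**2*sin(5*pi*u/4)/(25*pi**2) - 384*u*cos(5*pi*u/4)/(125*pi**3) + 12*u*cos(5*pi*u/4)/(5*pi) - 48*sin(5*pi*u/4)/(25*pi**2) + 1536*sin(5*pi*u/4)/(625*pi**4); evaluating from 0 to 4: ∫_{0}^{4} (u**3 + 3*u) sin(-5*pi*u/4) du = (16*(96 - 475*pi**2)/(125*pi**3)) - (0) = 16*(96 - 475*pi**2)/(125*pi**3).
So ∫_{-4}^{4} φ(u) sin(-5*pi*u/4) du = 32*(96 - 475*pi**2)/(125*pi**3).
Hence Im(c_{-5}) = (-1/8)·(32*(96 - 475*pi**2)/(125*pi**3)) = 4*(-96 + 475*pi**2)/(125*pi**3).

4*(-96 + 475*pi**2)/(125*pi**3)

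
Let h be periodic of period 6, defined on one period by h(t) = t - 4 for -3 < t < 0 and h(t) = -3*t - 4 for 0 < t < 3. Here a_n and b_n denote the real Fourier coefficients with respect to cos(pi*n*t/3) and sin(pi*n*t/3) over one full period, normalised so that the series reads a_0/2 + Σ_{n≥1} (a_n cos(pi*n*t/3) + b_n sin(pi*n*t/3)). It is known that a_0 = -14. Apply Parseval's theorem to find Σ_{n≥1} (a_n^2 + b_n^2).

Parseval: a_0^2/2 + Σ_{n≥1} (a_n^2+b_n^2) = 1/3 ∫_{-3}^{3} h(t)^2 dt = 110.
Subtract a_0^2/2 = 98: Σ (a_n^2+b_n^2) = 12.

12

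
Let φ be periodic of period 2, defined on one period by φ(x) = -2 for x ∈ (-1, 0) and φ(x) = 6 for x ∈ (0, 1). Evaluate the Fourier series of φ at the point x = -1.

x = -1 differs from x = 1 by -1 full period(s), and the series is 2-periodic.
At x = 1 the one-sided limits are φ(1^-) = 6 and φ(1^+) = -2.
By Dirichlet's theorem the series converges to their average, [(6) + (-2)]/2 = 2.

2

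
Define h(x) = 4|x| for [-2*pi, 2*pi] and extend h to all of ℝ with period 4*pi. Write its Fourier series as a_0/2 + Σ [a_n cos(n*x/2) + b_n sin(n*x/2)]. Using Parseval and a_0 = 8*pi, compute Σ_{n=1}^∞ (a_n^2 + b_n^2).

32*pi**2/3

Parseval: a_0^2/2 + Σ_{n≥1} (a_n^2+b_n^2) = (1/(2*pi)) ∫_{-2*pi}^{2*pi} h(x)^2 dx = 128*pi**2/3.
Subtract a_0^2/2 = 32*pi**2: Σ (a_n^2+b_n^2) = 32*pi**2/3.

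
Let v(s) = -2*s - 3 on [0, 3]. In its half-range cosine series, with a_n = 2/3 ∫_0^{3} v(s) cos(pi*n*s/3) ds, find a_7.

a_7 = 2/3 ∫_0^{3} (-2*s - 3) cos(7*pi*s/3) ds.
Integrating by parts (boundary term plus one more integral), an antiderivative of (-2*s - 3) cos(7*pi*s/3) is -6*s*sin(7*pi*s/3)/(7*pi) - 9*sin(7*pi*s/3)/(7*pi) - 18*cos(7*pi*s/3)/(49*pi**2); evaluating from 0 to 3: ∫_{0}^{3} (-2*s - 3) cos(7*pi*s/3) ds = (18/(49*pi**2)) - (-18/(49*pi**2)) = 36/(49*pi**2).
Hence a_7 = (2/3)·(36/(49*pi**2)) = 24/(49*pi**2).

24/(49*pi**2)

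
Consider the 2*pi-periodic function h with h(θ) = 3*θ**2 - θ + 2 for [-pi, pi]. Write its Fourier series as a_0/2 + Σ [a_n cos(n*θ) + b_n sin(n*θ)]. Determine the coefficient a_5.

a_5 = 1/pi ∫_{-pi}^{pi} h(θ) cos(5*θ) dθ.
Integrating by parts twice (tabular method), an antiderivative of (3*θ**2 - θ + 2) cos(5*θ) is 3*θ**2*sin(5*θ)/5 - θ*sin(5*θ)/5 + 6*θ*cos(5*θ)/25 + 44*sin(5*θ)/125 - cos(5*θ)/25; evaluating from -pi to pi: ∫_{-pi}^{pi} (3*θ**2 - θ + 2) cos(5*θ) dθ = (1/25 - 6*pi/25) - (1/25 + 6*pi/25) = -12*pi/25.
Hence a_5 = (1/pi)·(-12*pi/25) = -12/25.

-12/25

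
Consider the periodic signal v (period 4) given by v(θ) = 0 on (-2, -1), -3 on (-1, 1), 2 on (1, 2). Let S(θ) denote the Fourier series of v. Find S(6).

1

θ = 6 differs from θ = 2 by 1 full period(s), and the series is 4-periodic.
At θ = 2 the one-sided limits are v(2^-) = 2 and v(2^+) = 0.
By Dirichlet's theorem the series converges to their average, [(2) + (0)]/2 = 1.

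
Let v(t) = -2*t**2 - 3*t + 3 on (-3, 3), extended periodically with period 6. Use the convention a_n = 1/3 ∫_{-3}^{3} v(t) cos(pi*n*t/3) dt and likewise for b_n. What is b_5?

-18/(5*pi)

b_5 = 1/3 ∫_{-3}^{3} v(t) sin(5*pi*t/3) dt.
Integrating by parts twice (tabular method), an antiderivative of (-2*t**2 - 3*t + 3) sin(5*pi*t/3) is 6*t**2*cos(5*pi*t/3)/(5*pi) - 36*t*sin(5*pi*t/3)/(25*pi**2) + 9*t*cos(5*pi*t/3)/(5*pi) - 27*sin(5*pi*t/3)/(25*pi**2) - 9*cos(5*pi*t/3)/(5*pi) - 108*cos(5*pi*t/3)/(125*pi**3); evaluating from -3 to 3: ∫_{-3}^{3} (-2*t**2 - 3*t + 3) sin(5*pi*t/3) dt = (36*(3 - 50*pi**2)/(125*pi**3)) - (18*(6 - 25*pi**2)/(125*pi**3)) = -54/(5*pi).
Hence b_5 = (1/3)·(-54/(5*pi)) = -18/(5*pi).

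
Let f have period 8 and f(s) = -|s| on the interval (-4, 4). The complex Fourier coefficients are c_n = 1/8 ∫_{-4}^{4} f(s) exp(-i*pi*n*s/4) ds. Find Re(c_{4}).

Since f is real-valued, Re(c_{4}) = 1/8 ∫_{-4}^{4} f(s) cos(pi*s) ds = a_{4}/2.
f is even and cos(pi*s) is even, so the integrand is even: ∫_{-4}^{4} f(s) cos(pi*s) ds = 2∫_0^{4} f(s) cos(pi*s) ds.
Integrating by parts (boundary term plus one more integral), an antiderivative of (-s) cos(pi*s) is -s*sin(pi*s)/pi - cos(pi*s)/pi**2; evaluating from 0 to 4: ∫_{0}^{4} (-s) cos(pi*s) ds = (-1/pi**2) - (-1/pi**2) = 0.
So ∫_{-4}^{4} f(s) cos(pi*s) ds = 0.
Hence Re(c_{4}) = (1/8)·(0) = 0.

0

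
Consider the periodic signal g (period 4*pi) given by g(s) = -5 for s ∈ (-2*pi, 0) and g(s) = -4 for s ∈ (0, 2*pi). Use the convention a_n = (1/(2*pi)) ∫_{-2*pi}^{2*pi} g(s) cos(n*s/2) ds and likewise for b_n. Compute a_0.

a_0 = (1/(2*pi)) ∫_{-2*pi}^{2*pi} g(s) ds = (1/(2*pi)) · (-18*pi) = -9.

-9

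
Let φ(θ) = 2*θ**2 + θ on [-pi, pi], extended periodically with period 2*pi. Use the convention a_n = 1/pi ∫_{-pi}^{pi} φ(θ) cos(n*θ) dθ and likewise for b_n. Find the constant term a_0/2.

a_0 = 1/pi ∫_{-pi}^{pi} φ(θ) dθ = 1/pi · (4*pi**3/3) = 4*pi**2/3.
So the constant term a_0/2 = 2*pi**2/3.

2*pi**2/3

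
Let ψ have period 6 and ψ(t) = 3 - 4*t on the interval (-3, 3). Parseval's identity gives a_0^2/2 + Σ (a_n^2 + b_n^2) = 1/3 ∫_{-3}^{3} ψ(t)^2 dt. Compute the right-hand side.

114

1/3 ∫_{-3}^{3} ψ(t)^2 dt = 1/3 · (342) = 114.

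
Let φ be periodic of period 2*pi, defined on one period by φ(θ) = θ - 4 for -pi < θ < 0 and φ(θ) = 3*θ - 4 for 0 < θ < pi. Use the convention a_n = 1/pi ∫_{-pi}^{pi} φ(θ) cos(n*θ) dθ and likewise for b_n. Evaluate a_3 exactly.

a_3 = 1/pi ∫_{-pi}^{pi} φ(θ) cos(3*θ) dθ.
Split the integral at the breakpoints.
Integrating by parts (boundary term plus one more integral), an antiderivative of (θ - 4) cos(3*θ) is θ*sin(3*θ)/3 - 4*sin(3*θ)/3 + cos(3*θ)/9; evaluating from -pi to 0: ∫_{-pi}^{0} (θ - 4) cos(3*θ) dθ = (1/9) - (-1/9) = 2/9.
Integrating by parts (boundary term plus one more integral), an antiderivative of (3*θ - 4) cos(3*θ) is θ*sin(3*θ) - 4*sin(3*θ)/3 + cos(3*θ)/3; evaluating from 0 to pi: ∫_{0}^{pi} (3*θ - 4) cos(3*θ) dθ = (-1/3) - (1/3) = -2/3.
Summing the pieces and multiplying by (1/pi) gives a_3 = -4/(9*pi).

-4/(9*pi)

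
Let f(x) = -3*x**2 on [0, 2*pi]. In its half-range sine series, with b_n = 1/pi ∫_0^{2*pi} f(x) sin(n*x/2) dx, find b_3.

-8*pi + 32/(9*pi)

b_3 = 1/pi ∫_0^{2*pi} (-3*x**2) sin(3*x/2) dx.
Integrating by parts twice (tabular method), an antiderivative of (-3*x**2) sin(3*x/2) is 2*x**2*cos(3*x/2) - 8*x*sin(3*x/2)/3 - 16*cos(3*x/2)/9; evaluating from 0 to 2*pi: ∫_{0}^{2*pi} (-3*x**2) sin(3*x/2) dx = (16/9 - 8*pi**2) - (-16/9) = 32/9 - 8*pi**2.
Hence b_3 = (1/pi)·(32/9 - 8*pi**2) = -8*pi + 32/(9*pi).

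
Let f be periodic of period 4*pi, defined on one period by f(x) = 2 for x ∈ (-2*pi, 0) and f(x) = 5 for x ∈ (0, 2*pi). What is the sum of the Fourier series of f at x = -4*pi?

7/2

x = -4*pi differs from x = 0 by -1 full period(s), and the series is 4*pi-periodic.
At x = 0 the one-sided limits are f(0^-) = 2 and f(0^+) = 5.
By Dirichlet's theorem the series converges to their average, [(2) + (5)]/2 = 7/2.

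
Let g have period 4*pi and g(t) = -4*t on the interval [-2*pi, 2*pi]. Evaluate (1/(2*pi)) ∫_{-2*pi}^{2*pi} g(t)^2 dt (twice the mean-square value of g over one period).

(1/(2*pi)) ∫_{-2*pi}^{2*pi} g(t)^2 dt = (1/(2*pi)) · (256*pi**3/3) = 128*pi**2/3.

128*pi**2/3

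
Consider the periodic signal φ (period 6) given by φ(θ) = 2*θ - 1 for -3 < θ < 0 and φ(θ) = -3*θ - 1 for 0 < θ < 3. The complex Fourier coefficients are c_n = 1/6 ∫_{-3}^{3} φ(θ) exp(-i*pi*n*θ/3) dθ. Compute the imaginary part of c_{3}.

1/(2*pi)

Since φ is real-valued, Im(c_{3}) = -1/6 ∫_{-3}^{3} φ(θ) sin(pi*θ) dθ = -b_{3}/2.
Split the integral at the breakpoints.
Integrating by parts (boundary term plus one more integral), an antiderivative of (2*θ - 1) sin(pi*θ) is -2*θ*cos(pi*θ)/pi + 2*sin(pi*θ)/pi**2 + cos(pi*θ)/pi; evaluating from -3 to 0: ∫_{-3}^{0} (2*θ - 1) sin(pi*θ) dθ = (1/pi) - (-7/pi) = 8/pi.
Integrating by parts (boundary term plus one more integral), an antiderivative of (-3*θ - 1) sin(pi*θ) is 3*θ*cos(pi*θ)/pi - 3*sin(pi*θ)/pi**2 + cos(pi*θ)/pi; evaluating from 0 to 3: ∫_{0}^{3} (-3*θ - 1) sin(pi*θ) dθ = (-10/pi) - (1/pi) = -11/pi.
So ∫_{-3}^{3} φ(θ) sin(pi*θ) dθ = -3/pi.
Hence Im(c_{3}) = (-1/6)·(-3/pi) = 1/(2*pi).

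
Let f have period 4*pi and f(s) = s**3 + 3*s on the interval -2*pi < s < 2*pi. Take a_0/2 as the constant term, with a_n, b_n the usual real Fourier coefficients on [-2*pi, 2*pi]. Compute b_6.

b_6 = (1/(2*pi)) ∫_{-2*pi}^{2*pi} f(s) sin(3*s) ds.
f is odd and sin(3*s) is odd, so the integrand is even and b_6 = 1/pi ∫_0^{2*pi} f(s) sin(3*s) ds.
Integrating by parts three times (tabular method), an antiderivative of (s**3 + 3*s) sin(3*s) is -s**3*cos(3*s)/3 + s**2*sin(3*s)/3 - 7*s*cos(3*s)/9 + 7*sin(3*s)/27; evaluating from 0 to 2*pi: ∫_{0}^{2*pi} (s**3 + 3*s) sin(3*s) ds = (-2*pi*(7 + 12*pi**2)/9) - (0) = -2*pi*(7 + 12*pi**2)/9.
Hence b_6 = (1/pi)·(-2*pi*(7 + 12*pi**2)/9) = -8*pi**2/3 - 14/9.

-8*pi**2/3 - 14/9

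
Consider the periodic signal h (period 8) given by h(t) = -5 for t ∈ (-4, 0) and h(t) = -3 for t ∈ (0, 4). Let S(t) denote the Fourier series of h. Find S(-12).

t = -12 differs from t = -4 by -1 full period(s), and the series is 8-periodic.
At t = -4 the one-sided limits are h(-4^-) = -3 and h(-4^+) = -5.
By Dirichlet's theorem the series converges to their average, [(-3) + (-5)]/2 = -4.

-4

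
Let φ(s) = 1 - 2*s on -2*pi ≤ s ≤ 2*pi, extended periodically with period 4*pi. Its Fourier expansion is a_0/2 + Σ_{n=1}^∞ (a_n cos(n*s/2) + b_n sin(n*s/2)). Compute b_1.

-8

b_1 = (1/(2*pi)) ∫_{-2*pi}^{2*pi} φ(s) sin(s/2) ds.
Integrating by parts (boundary term plus one more integral), an antiderivative of (1 - 2*s) sin(s/2) is 4*s*cos(s/2) - 8*sin(s/2) - 2*cos(s/2); evaluating from -2*pi to 2*pi: ∫_{-2*pi}^{2*pi} (1 - 2*s) sin(s/2) ds = (2 - 8*pi) - (2 + 8*pi) = -16*pi.
Hence b_1 = (1/(2*pi))·(-16*pi) = -8.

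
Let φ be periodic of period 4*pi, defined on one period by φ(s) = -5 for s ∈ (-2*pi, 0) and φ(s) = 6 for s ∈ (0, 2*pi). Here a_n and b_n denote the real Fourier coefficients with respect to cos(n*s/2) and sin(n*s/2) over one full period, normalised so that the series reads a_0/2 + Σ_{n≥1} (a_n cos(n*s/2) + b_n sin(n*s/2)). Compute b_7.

b_7 = (1/(2*pi)) ∫_{-2*pi}^{2*pi} φ(s) sin(7*s/2) ds.
Split the integral at the breakpoints.
Directly, an antiderivative of (-5) sin(7*s/2) is 10*cos(7*s/2)/7; evaluating from -2*pi to 0: ∫_{-2*pi}^{0} (-5) sin(7*s/2) ds = (10/7) - (-10/7) = 20/7.
Directly, an antiderivative of (6) sin(7*s/2) is -12*cos(7*s/2)/7; evaluating from 0 to 2*pi: ∫_{0}^{2*pi} (6) sin(7*s/2) ds = (12/7) - (-12/7) = 24/7.
Summing the pieces and multiplying by (1/(2*pi)) gives b_7 = 22/(7*pi).

22/(7*pi)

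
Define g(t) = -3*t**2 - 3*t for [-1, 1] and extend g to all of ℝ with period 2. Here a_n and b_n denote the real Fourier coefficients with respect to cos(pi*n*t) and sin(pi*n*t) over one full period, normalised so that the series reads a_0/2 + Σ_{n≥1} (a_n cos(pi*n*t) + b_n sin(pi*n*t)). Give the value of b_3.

b_3 = ∫_{-1}^{1} g(t) sin(3*pi*t) dt.
Integrating by parts twice (tabular method), an antiderivative of (-3*t**2 - 3*t) sin(3*pi*t) is t**2*cos(3*pi*t)/pi - 2*t*sin(3*pi*t)/(3*pi**2) + t*cos(3*pi*t)/pi - sin(3*pi*t)/(3*pi**2) - 2*cos(3*pi*t)/(9*pi**3); evaluating from -1 to 1: ∫_{-1}^{1} (-3*t**2 - 3*t) sin(3*pi*t) dt = (-2/pi + 2/(9*pi**3)) - (2/(9*pi**3)) = -2/pi.
Hence b_3 = -2/pi.

-2/pi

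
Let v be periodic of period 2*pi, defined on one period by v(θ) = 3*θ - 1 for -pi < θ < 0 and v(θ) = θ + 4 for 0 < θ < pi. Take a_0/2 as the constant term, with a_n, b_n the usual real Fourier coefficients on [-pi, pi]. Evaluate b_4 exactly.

b_4 = 1/pi ∫_{-pi}^{pi} v(θ) sin(4*θ) dθ.
Split the integral at the breakpoints.
Integrating by parts (boundary term plus one more integral), an antiderivative of (3*θ - 1) sin(4*θ) is -3*θ*cos(4*θ)/4 + 3*sin(4*θ)/16 + cos(4*θ)/4; evaluating from -pi to 0: ∫_{-pi}^{0} (3*θ - 1) sin(4*θ) dθ = (1/4) - (1/4 + 3*pi/4) = -3*pi/4.
Integrating by parts (boundary term plus one more integral), an antiderivative of (θ + 4) sin(4*θ) is -θ*cos(4*θ)/4 + sin(4*θ)/16 - cos(4*θ); evaluating from 0 to pi: ∫_{0}^{pi} (θ + 4) sin(4*θ) dθ = (-1 - pi/4) - (-1) = -pi/4.
Summing the pieces and multiplying by (1/pi) gives b_4 = -1.

-1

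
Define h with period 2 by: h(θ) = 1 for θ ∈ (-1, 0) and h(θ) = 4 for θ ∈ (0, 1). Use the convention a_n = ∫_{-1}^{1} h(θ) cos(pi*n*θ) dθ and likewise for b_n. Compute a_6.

a_6 = ∫_{-1}^{1} h(θ) cos(6*pi*θ) dθ.
Split the integral at the breakpoints.
Directly, an antiderivative of (1) cos(6*pi*θ) is sin(6*pi*θ)/(6*pi); evaluating from -1 to 0: ∫_{-1}^{0} (1) cos(6*pi*θ) dθ = (0) - (0) = 0.
Directly, an antiderivative of (4) cos(6*pi*θ) is 2*sin(6*pi*θ)/(3*pi); evaluating from 0 to 1: ∫_{0}^{1} (4) cos(6*pi*θ) dθ = (0) - (0) = 0.
Summing the pieces gives a_6 = 0.

0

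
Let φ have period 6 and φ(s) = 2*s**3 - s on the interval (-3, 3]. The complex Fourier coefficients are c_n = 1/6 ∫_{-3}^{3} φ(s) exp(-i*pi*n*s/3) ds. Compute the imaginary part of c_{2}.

3*(-27 + 17*pi**2)/(2*pi**3)

Since φ is real-valued, Im(c_{2}) = -1/6 ∫_{-3}^{3} φ(s) sin(2*pi*s/3) ds = -b_{2}/2.
φ is odd and sin(2*pi*s/3) is odd, so the integrand is even: ∫_{-3}^{3} φ(s) sin(2*pi*s/3) ds = 2∫_0^{3} φ(s) sin(2*pi*s/3) ds.
Integrating by parts three times (tabular method), an antiderivative of (2*s**3 - s) sin(2*pi*s/3) is -3*s**3*cos(2*pi*s/3)/pi + 27*s**2*sin(2*pi*s/3)/(2*pi**2) + 3*s*cos(2*pi*s/3)/(2*pi) + 81*s*cos(2*pi*s/3)/(2*pi**3) - 243*sin(2*pi*s/3)/(4*pi**4) - 9*sin(2*pi*s/3)/(4*pi**2); evaluating from 0 to 3: ∫_{0}^{3} (2*s**3 - s) sin(2*pi*s/3) ds = (9*(27 - 17*pi**2)/(2*pi**3)) - (0) = 9*(27 - 17*pi**2)/(2*pi**3).
So ∫_{-3}^{3} φ(s) sin(2*pi*s/3) ds = -153/pi + 243/pi**3.
Hence Im(c_{2}) = (-1/6)·(-153/pi + 243/pi**3) = 3*(-27 + 17*pi**2)/(2*pi**3).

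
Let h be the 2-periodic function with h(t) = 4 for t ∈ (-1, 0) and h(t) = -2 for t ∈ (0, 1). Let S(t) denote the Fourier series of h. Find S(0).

At t = 0 the one-sided limits are h(0^-) = 4 and h(0^+) = -2.
By Dirichlet's theorem the series converges to their average, [(4) + (-2)]/2 = 1.

1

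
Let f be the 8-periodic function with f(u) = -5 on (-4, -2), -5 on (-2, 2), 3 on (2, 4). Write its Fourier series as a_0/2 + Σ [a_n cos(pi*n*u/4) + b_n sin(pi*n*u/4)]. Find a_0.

-6

a_0 = 1/4 ∫_{-4}^{4} f(u) du = 1/4 · (-24) = -6.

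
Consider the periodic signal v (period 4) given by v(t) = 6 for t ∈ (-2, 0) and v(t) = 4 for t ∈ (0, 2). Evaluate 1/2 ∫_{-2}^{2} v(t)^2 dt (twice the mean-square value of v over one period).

52

1/2 ∫_{-2}^{2} v(t)^2 dt = 1/2 · (104) = 52.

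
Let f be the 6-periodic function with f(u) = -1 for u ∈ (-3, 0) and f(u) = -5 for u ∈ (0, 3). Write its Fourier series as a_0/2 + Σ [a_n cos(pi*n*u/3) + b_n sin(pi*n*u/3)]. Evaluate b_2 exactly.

b_2 = 1/3 ∫_{-3}^{3} f(u) sin(2*pi*u/3) du.
Split the integral at the breakpoints.
Directly, an antiderivative of (-1) sin(2*pi*u/3) is 3*cos(2*pi*u/3)/(2*pi); evaluating from -3 to 0: ∫_{-3}^{0} (-1) sin(2*pi*u/3) du = (3/(2*pi)) - (3/(2*pi)) = 0.
Directly, an antiderivative of (-5) sin(2*pi*u/3) is 15*cos(2*pi*u/3)/(2*pi); evaluating from 0 to 3: ∫_{0}^{3} (-5) sin(2*pi*u/3) du = (15/(2*pi)) - (15/(2*pi)) = 0.
Summing the pieces and multiplying by (1/3) gives b_2 = 0.

0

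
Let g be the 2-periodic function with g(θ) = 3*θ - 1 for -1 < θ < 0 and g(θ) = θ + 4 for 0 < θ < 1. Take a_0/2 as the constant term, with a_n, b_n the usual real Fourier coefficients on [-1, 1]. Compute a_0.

a_0 = ∫_{-1}^{1} g(θ) dθ = 2.

2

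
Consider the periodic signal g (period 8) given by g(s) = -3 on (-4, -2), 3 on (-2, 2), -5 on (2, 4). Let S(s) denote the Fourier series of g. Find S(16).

s = 16 differs from s = 0 by 2 full period(s), and the series is 8-periodic.
g is continuous at s = 0 with value 3, so the series converges to 3 there.

3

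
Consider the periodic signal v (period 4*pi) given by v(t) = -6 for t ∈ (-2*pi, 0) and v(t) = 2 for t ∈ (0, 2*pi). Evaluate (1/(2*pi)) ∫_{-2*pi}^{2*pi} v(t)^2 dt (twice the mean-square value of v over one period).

(1/(2*pi)) ∫_{-2*pi}^{2*pi} v(t)^2 dt = (1/(2*pi)) · (80*pi) = 40.

40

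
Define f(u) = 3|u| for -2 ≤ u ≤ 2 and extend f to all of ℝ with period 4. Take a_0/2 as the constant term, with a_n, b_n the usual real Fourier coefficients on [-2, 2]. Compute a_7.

a_7 = 1/2 ∫_{-2}^{2} f(u) cos(7*pi*u/2) du.
f is even and cos(7*pi*u/2) is even, so the integrand is even and a_7 = ∫_0^{2} f(u) cos(7*pi*u/2) du.
Integrating by parts (boundary term plus one more integral), an antiderivative of (3*u) cos(7*pi*u/2) is 6*u*sin(7*pi*u/2)/(7*pi) + 12*cos(7*pi*u/2)/(49*pi**2); evaluating from 0 to 2: ∫_{0}^{2} (3*u) cos(7*pi*u/2) du = (-12/(49*pi**2)) - (12/(49*pi**2)) = -24/(49*pi**2).
Hence a_7 = -24/(49*pi**2).

-24/(49*pi**2)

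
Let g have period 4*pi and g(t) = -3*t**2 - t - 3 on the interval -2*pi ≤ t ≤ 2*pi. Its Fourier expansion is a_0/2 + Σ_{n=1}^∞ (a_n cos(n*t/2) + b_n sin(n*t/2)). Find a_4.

-3

a_4 = (1/(2*pi)) ∫_{-2*pi}^{2*pi} g(t) cos(2*t) dt.
Integrating by parts twice (tabular method), an antiderivative of (-3*t**2 - t - 3) cos(2*t) is -3*t**2*sin(2*t)/2 - t*sin(2*t)/2 - 3*t*cos(2*t)/2 - 3*sin(2*t)/4 - cos(2*t)/4; evaluating from -2*pi to 2*pi: ∫_{-2*pi}^{2*pi} (-3*t**2 - t - 3) cos(2*t) dt = (-3*pi - 1/4) - (-1/4 + 3*pi) = -6*pi.
Hence a_4 = (1/(2*pi))·(-6*pi) = -3.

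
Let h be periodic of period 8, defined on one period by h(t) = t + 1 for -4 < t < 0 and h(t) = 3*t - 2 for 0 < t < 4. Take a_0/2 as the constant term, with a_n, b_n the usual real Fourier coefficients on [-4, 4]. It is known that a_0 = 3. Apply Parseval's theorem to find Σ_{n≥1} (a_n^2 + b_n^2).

Parseval: a_0^2/2 + Σ_{n≥1} (a_n^2+b_n^2) = 1/4 ∫_{-4}^{4} h(t)^2 dt = 91/3.
Subtract a_0^2/2 = 9/2: Σ (a_n^2+b_n^2) = 155/6.

155/6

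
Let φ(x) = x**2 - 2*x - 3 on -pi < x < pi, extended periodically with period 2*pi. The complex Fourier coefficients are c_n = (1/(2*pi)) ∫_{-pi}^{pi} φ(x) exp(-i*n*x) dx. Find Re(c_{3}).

-2/9

Since φ is real-valued, Re(c_{3}) = (1/(2*pi)) ∫_{-pi}^{pi} φ(x) cos(3*x) dx = a_{3}/2.
Integrating by parts twice (tabular method), an antiderivative of (x**2 - 2*x - 3) cos(3*x) is x**2*sin(3*x)/3 - 2*x*sin(3*x)/3 + 2*x*cos(3*x)/9 - 29*sin(3*x)/27 - 2*cos(3*x)/9; evaluating from -pi to pi: ∫_{-pi}^{pi} (x**2 - 2*x - 3) cos(3*x) dx = (2/9 - 2*pi/9) - (2/9 + 2*pi/9) = -4*pi/9.
Hence Re(c_{3}) = (1/(2*pi))·(-4*pi/9) = -2/9.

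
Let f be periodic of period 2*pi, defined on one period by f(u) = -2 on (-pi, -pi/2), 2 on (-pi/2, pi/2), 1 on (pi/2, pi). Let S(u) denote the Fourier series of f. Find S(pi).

-1/2

At u = pi the one-sided limits are f(pi^-) = 1 and f(pi^+) = -2.
By Dirichlet's theorem the series converges to their average, [(1) + (-2)]/2 = -1/2.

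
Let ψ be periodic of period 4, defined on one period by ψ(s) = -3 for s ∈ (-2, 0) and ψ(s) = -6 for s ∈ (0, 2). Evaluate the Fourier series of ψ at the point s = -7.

s = -7 differs from s = 1 by -2 full period(s), and the series is 4-periodic.
ψ is continuous at s = 1 with value -6, so the series converges to -6 there.

-6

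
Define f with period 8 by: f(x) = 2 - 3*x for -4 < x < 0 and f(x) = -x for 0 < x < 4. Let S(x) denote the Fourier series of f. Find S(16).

x = 16 differs from x = 0 by 2 full period(s), and the series is 8-periodic.
At x = 0 the one-sided limits are f(0^-) = 2 and f(0^+) = 0.
By Dirichlet's theorem the series converges to their average, [(2) + (0)]/2 = 1.

1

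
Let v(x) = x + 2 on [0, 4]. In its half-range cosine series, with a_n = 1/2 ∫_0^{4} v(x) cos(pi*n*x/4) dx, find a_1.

a_1 = 1/2 ∫_0^{4} (x + 2) cos(pi*x/4) dx.
Integrating by parts (boundary term plus one more integral), an antiderivative of (x + 2) cos(pi*x/4) is 4*x*sin(pi*x/4)/pi + 8*sin(pi*x/4)/pi + 16*cos(pi*x/4)/pi**2; evaluating from 0 to 4: ∫_{0}^{4} (x + 2) cos(pi*x/4) dx = (-16/pi**2) - (16/pi**2) = -32/pi**2.
Hence a_1 = (1/2)·(-32/pi**2) = -16/pi**2.

-16/pi**2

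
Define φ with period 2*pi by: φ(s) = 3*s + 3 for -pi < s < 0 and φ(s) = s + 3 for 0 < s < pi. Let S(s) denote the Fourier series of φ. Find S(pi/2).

φ is continuous at s = pi/2 with value pi/2 + 3, so the series converges to pi/2 + 3 there.

pi/2 + 3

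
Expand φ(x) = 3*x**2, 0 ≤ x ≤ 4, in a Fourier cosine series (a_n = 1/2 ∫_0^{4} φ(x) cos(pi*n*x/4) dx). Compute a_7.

a_7 = 1/2 ∫_0^{4} (3*x**2) cos(7*pi*x/4) dx.
Integrating by parts twice (tabular method), an antiderivative of (3*x**2) cos(7*pi*x/4) is 12*x**2*sin(7*pi*x/4)/(7*pi) + 96*x*cos(7*pi*x/4)/(49*pi**2) - 384*sin(7*pi*x/4)/(343*pi**3); evaluating from 0 to 4: ∫_{0}^{4} (3*x**2) cos(7*pi*x/4) dx = (-384/(49*pi**2)) - (0) = -384/(49*pi**2).
Hence a_7 = (1/2)·(-384/(49*pi**2)) = -192/(49*pi**2).

-192/(49*pi**2)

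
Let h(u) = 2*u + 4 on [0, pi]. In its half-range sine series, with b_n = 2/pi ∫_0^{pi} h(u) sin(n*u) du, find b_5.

b_5 = 2/pi ∫_0^{pi} (2*u + 4) sin(5*u) du.
Integrating by parts (boundary term plus one more integral), an antiderivative of (2*u + 4) sin(5*u) is -2*u*cos(5*u)/5 + 2*sin(5*u)/25 - 4*cos(5*u)/5; evaluating from 0 to pi: ∫_{0}^{pi} (2*u + 4) sin(5*u) du = (4/5 + 2*pi/5) - (-4/5) = 2*pi/5 + 8/5.
Hence b_5 = (2/pi)·(2*pi/5 + 8/5) = 4*(pi + 4)/(5*pi).

4*(pi + 4)/(5*pi)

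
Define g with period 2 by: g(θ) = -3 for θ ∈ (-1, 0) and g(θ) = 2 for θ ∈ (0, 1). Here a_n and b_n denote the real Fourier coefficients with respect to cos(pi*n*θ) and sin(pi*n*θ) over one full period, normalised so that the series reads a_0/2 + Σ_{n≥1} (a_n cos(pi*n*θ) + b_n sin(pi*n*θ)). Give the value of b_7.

10/(7*pi)

b_7 = ∫_{-1}^{1} g(θ) sin(7*pi*θ) dθ.
Split the integral at the breakpoints.
Directly, an antiderivative of (-3) sin(7*pi*θ) is 3*cos(7*pi*θ)/(7*pi); evaluating from -1 to 0: ∫_{-1}^{0} (-3) sin(7*pi*θ) dθ = (3/(7*pi)) - (-3/(7*pi)) = 6/(7*pi).
Directly, an antiderivative of (2) sin(7*pi*θ) is -2*cos(7*pi*θ)/(7*pi); evaluating from 0 to 1: ∫_{0}^{1} (2) sin(7*pi*θ) dθ = (2/(7*pi)) - (-2/(7*pi)) = 4/(7*pi).
Summing the pieces gives b_7 = 10/(7*pi).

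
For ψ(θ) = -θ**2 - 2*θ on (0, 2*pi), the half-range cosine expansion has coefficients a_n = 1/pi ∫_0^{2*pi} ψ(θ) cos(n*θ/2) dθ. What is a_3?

a_3 = 1/pi ∫_0^{2*pi} (-θ**2 - 2*θ) cos(3*θ/2) dθ.
Integrating by parts twice (tabular method), an antiderivative of (-θ**2 - 2*θ) cos(3*θ/2) is -2*θ**2*sin(3*θ/2)/3 - 4*θ*sin(3*θ/2)/3 - 8*θ*cos(3*θ/2)/9 + 16*sin(3*θ/2)/27 - 8*cos(3*θ/2)/9; evaluating from 0 to 2*pi: ∫_{0}^{2*pi} (-θ**2 - 2*θ) cos(3*θ/2) dθ = (8/9 + 16*pi/9) - (-8/9) = 16/9 + 16*pi/9.
Hence a_3 = (1/pi)·(16/9 + 16*pi/9) = 16*(1 + pi)/(9*pi).

16*(1 + pi)/(9*pi)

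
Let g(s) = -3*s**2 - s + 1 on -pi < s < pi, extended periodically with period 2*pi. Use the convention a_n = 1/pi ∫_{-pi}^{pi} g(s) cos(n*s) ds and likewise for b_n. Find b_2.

b_2 = 1/pi ∫_{-pi}^{pi} g(s) sin(2*s) ds.
Integrating by parts twice (tabular method), an antiderivative of (-3*s**2 - s + 1) sin(2*s) is 3*s**2*cos(2*s)/2 - 3*s*sin(2*s)/2 + s*cos(2*s)/2 - sin(2*s)/4 - 5*cos(2*s)/4; evaluating from -pi to pi: ∫_{-pi}^{pi} (-3*s**2 - s + 1) sin(2*s) ds = (-5/4 + pi/2 + 3*pi**2/2) - (-pi/2 - 5/4 + 3*pi**2/2) = pi.
Hence b_2 = (1/pi)·(pi) = 1.

1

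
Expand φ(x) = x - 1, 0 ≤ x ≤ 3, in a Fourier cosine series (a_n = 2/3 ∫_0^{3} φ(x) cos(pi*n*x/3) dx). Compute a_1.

a_1 = 2/3 ∫_0^{3} (x - 1) cos(pi*x/3) dx.
Integrating by parts (boundary term plus one more integral), an antiderivative of (x - 1) cos(pi*x/3) is 3*x*sin(pi*x/3)/pi - 3*sin(pi*x/3)/pi + 9*cos(pi*x/3)/pi**2; evaluating from 0 to 3: ∫_{0}^{3} (x - 1) cos(pi*x/3) dx = (-9/pi**2) - (9/pi**2) = -18/pi**2.
Hence a_1 = (2/3)·(-18/pi**2) = -12/pi**2.

-12/pi**2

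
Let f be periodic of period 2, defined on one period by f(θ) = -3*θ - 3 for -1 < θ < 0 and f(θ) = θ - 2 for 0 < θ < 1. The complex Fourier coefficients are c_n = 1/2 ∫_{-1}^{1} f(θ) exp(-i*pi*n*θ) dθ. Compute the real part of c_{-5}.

Since f is real-valued, Re(c_{-5}) = 1/2 ∫_{-1}^{1} f(θ) cos(-5*pi*θ) dθ = a_{5}/2.
Split the integral at the breakpoints.
Integrating by parts (boundary term plus one more integral), an antiderivative of (-3*θ - 3) cos(-5*pi*θ) is -3*θ*sin(5*pi*θ)/(5*pi) - 3*sin(5*pi*θ)/(5*pi) - 3*cos(5*pi*θ)/(25*pi**2); evaluating from -1 to 0: ∫_{-1}^{0} (-3*θ - 3) cos(-5*pi*θ) dθ = (-3/(25*pi**2)) - (3/(25*pi**2)) = -6/(25*pi**2).
Integrating by parts (boundary term plus one more integral), an antiderivative of (θ - 2) cos(-5*pi*θ) is θ*sin(5*pi*θ)/(5*pi) - 2*sin(5*pi*θ)/(5*pi) + cos(5*pi*θ)/(25*pi**2); evaluating from 0 to 1: ∫_{0}^{1} (θ - 2) cos(-5*pi*θ) dθ = (-1/(25*pi**2)) - (1/(25*pi**2)) = -2/(25*pi**2).
So ∫_{-1}^{1} f(θ) cos(-5*pi*θ) dθ = -8/(25*pi**2).
Hence Re(c_{-5}) = (1/2)·(-8/(25*pi**2)) = -4/(25*pi**2).

-4/(25*pi**2)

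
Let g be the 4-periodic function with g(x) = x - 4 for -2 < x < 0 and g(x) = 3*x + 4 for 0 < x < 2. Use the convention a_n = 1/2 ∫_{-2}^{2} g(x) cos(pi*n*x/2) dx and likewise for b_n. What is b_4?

-2/pi

b_4 = 1/2 ∫_{-2}^{2} g(x) sin(2*pi*x) dx.
Split the integral at the breakpoints.
Integrating by parts (boundary term plus one more integral), an antiderivative of (x - 4) sin(2*pi*x) is -x*cos(2*pi*x)/(2*pi) + sin(2*pi*x)/(4*pi**2) + 2*cos(2*pi*x)/pi; evaluating from -2 to 0: ∫_{-2}^{0} (x - 4) sin(2*pi*x) dx = (2/pi) - (3/pi) = -1/pi.
Integrating by parts (boundary term plus one more integral), an antiderivative of (3*x + 4) sin(2*pi*x) is -3*x*cos(2*pi*x)/(2*pi) + 3*sin(2*pi*x)/(4*pi**2) - 2*cos(2*pi*x)/pi; evaluating from 0 to 2: ∫_{0}^{2} (3*x + 4) sin(2*pi*x) dx = (-5/pi) - (-2/pi) = -3/pi.
Summing the pieces and multiplying by (1/2) gives b_4 = -2/pi.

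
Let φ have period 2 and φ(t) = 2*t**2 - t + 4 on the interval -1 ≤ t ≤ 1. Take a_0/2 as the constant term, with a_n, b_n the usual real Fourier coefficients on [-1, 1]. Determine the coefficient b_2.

1/pi

b_2 = ∫_{-1}^{1} φ(t) sin(2*pi*t) dt.
Integrating by parts twice (tabular method), an antiderivative of (2*t**2 - t + 4) sin(2*pi*t) is -t**2*cos(2*pi*t)/pi + t*sin(2*pi*t)/pi**2 + t*cos(2*pi*t)/(2*pi) - sin(2*pi*t)/(4*pi**2) - 2*cos(2*pi*t)/pi + cos(2*pi*t)/(2*pi**3); evaluating from -1 to 1: ∫_{-1}^{1} (2*t**2 - t + 4) sin(2*pi*t) dt = ((1 - 5*pi**2)/(2*pi**3)) - ((1 - 7*pi**2)/(2*pi**3)) = 1/pi.
Hence b_2 = 1/pi.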